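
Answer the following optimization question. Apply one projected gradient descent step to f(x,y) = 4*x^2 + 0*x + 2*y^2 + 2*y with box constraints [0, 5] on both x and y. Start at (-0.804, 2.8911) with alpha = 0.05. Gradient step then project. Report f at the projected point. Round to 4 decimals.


Step 1: Compute gradient at (-0.804, 2.8911).
grad_x = 2*4*-0.804 + 0 = -6.432
grad_y = 2*2*2.8911 + 2 = 13.5644
Step 2: Gradient step.
x_raw = -0.804 - 0.05*-6.432 = -0.4824
y_raw = 2.8911 - 0.05*13.5644 = 2.2129
Step 3: Project onto [0, 5].
x_proj = clip(-0.4824) = 0.0
y_proj = clip(2.2129) = 2.2129
Step 4: Evaluate f.
f(0.0, 2.2129) = 14.2194


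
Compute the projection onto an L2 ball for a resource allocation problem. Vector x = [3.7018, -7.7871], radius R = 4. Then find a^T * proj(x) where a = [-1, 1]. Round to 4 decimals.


Step 1: Compute ||x|| (intermediates to 6 decimals).
||x|| = sqrt(3.7018^2 + (-7.7871)^2) = 8.622195
Step 2: Project.
Since ||x|| > R, scale = R/||x|| = 4/8.622195 = 0.463919, proj(x) = scale * x
proj(x) = [1.717335, -3.612584]
Step 3: Dot product.
a^T * proj(x) = -1*1.717335 + 1*(-3.612584) = -5.3299


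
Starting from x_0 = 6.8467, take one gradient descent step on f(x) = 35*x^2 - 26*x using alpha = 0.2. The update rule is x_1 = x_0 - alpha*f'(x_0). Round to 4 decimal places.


We compute the gradient at x_0 and apply the update.
f'(x) = 70*x - 26
f'(6.8467) = 70*6.8467 - 26 = 453.269
x_1 = 6.8467 - 0.2*453.269 = -83.8071


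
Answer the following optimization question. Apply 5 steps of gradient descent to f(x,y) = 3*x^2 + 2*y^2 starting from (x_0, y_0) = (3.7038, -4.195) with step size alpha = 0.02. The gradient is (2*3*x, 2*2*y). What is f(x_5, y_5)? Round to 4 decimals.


Gradient descent on f(x,y) = 3*x^2 + 2*y^2.
Starting point: (3.7038, -4.195), alpha = 0.02
Step 1: grad_x = 2*3*3.7038 = 22.2228, grad_y = 2*2*-4.195 = -16.78
  x_1 = 3.7038 - 0.02*22.2228 = 3.2593
  y_1 = -4.195 - 0.02*-16.78 = -3.8594
Step 2: grad_x = 2*3*3.2593 = 19.5561, grad_y = 2*2*-3.8594 = -15.4376
  x_2 = 3.2593 - 0.02*19.5561 = 2.8682
  y_2 = -3.8594 - 0.02*-15.4376 = -3.5506
Step 3: grad_x = 2*3*2.8682 = 17.2093, grad_y = 2*2*-3.5506 = -14.2026
  x_3 = 2.8682 - 0.02*17.2093 = 2.524
  y_3 = -3.5506 - 0.02*-14.2026 = -3.2666
Step 4: grad_x = 2*3*2.524 = 15.1442, grad_y = 2*2*-3.2666 = -13.0664
  x_4 = 2.524 - 0.02*15.1442 = 2.2212
  y_4 = -3.2666 - 0.02*-13.0664 = -3.0053
Step 5: grad_x = 2*3*2.2212 = 13.3269, grad_y = 2*2*-3.0053 = -12.0211
  x_5 = 2.2212 - 0.02*13.3269 = 1.9546
  y_5 = -3.0053 - 0.02*-12.0211 = -2.7648
f(1.9546, -2.7648) = 3*1.9546^2 + 2*(-2.7648)^2 = 26.7503


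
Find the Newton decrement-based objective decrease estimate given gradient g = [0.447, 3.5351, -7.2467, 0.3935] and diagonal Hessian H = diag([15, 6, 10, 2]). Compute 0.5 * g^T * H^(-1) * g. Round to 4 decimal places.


Step 1: H is diagonal, so H^(-1) * g = [0.0298, 0.5892, -0.7247, 0.1968].
Step 2: g^T H^(-1) g = sum_i g_i^2 / H_ii
  = (0.447)^2/15 + (3.5351)^2/6 + (-7.2467)^2/10 + (0.3935)^2/2
  = 0.0133 + 2.0828 + 5.2515 + 0.0774 = 7.425
Step 3: Objective decrease = 0.5 * g^T H^(-1) g = 3.7125


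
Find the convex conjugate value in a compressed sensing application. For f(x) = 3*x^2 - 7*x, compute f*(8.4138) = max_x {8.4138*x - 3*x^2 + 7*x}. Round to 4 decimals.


f*(y) = sup_x {y*x - a*x^2 - b*x} = sup_x {(y-b)*x - a*x^2}
FOC: (y - b) - 2a*x = 0 => x* = (y - b)/(2a)
x* = (8.4138 + 7)/(2*3) = 2.569
f*(8.4138) = (y-b)^2/(4a) = (8.4138 + 7)^2/(4*3)
= 237.5852/12 = 19.7988


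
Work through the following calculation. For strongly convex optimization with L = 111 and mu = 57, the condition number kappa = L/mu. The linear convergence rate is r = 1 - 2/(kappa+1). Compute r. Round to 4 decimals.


Step 1: Compute the condition number.
kappa = L/mu = 111/57 = 1.9474
Step 2: Compute the convergence rate.
r = 1 - 2/(kappa + 1) = 1 - 2*mu/(L + mu) = (L - mu)/(L + mu) = 54/168 = 0.3214


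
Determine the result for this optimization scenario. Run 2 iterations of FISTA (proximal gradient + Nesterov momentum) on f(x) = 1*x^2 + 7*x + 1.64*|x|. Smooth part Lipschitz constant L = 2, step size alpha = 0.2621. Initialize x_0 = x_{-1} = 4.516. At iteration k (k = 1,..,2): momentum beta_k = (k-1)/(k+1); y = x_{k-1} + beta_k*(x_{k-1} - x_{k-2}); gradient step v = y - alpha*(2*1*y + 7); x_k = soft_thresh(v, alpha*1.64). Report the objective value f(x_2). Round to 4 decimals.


FISTA on f(x) = 1*x^2 + 7*x + 1.64*|x|
L = 2, alpha = 0.2621
Iteration 1: beta = 0.0, y = 4.516 + 0.0*(4.516 - 4.516) = 4.516
  grad(y) = 16.032, v = y - alpha*grad = 0.314
  prox(v) = soft_thresh(0.314, 0.4298) = 0.0
Iteration 2: beta = 0.3333, y = 0.0 + 0.3333*(0.0 - 4.516) = -1.5053
  grad(y) = 3.9893, v = y - alpha*grad = -2.5509
  prox(v) = soft_thresh(-2.5509, 0.4298) = -2.1211
f(x_2) = 1*(-2.1211)^2 + 7*(-2.1211) + 1.64*|-2.1211| = -6.87


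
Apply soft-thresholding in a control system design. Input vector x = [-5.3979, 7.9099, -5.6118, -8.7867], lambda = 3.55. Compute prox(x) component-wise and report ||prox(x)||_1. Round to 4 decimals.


Soft-thresholding with lambda = 3.55:
prox(-5.3979) = sign(-5.3979)*max(|-5.3979| - 3.55, 0) = -1.8479
prox(7.9099) = sign(7.9099)*max(|7.9099| - 3.55, 0) = 4.3599
prox(-5.6118) = sign(-5.6118)*max(|-5.6118| - 3.55, 0) = -2.0618
prox(-8.7867) = sign(-8.7867)*max(|-8.7867| - 3.55, 0) = -5.2367
prox(x) = [-1.8479, 4.3599, -2.0618, -5.2367]
||prox(x)||_1 = 1.8479 + 4.3599 + 2.0618 + 5.2367 = 13.5063


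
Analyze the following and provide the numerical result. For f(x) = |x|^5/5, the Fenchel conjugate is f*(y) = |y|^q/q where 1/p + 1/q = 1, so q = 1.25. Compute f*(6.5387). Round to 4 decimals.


The conjugate exponent q satisfies 1/p + 1/q = 1.
p = 5, so q = 5/(5 - 1) = 1.25
|y|^q = 6.5387^1.25 = 10.456
f*(6.5387) = 10.456 / 1.25 = 8.3648


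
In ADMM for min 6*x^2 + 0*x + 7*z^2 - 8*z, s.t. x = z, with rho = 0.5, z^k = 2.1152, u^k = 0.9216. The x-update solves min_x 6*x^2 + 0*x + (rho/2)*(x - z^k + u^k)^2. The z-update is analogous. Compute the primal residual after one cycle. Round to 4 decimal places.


ADMM iteration with rho = 0.5, z^k = 2.1152, u^k = 0.9216
Step 1: x-update.
Minimize 6*x^2 + 0*x + (0.5/2)*(x - 2.1152 + 0.9216)^2
FOC: (2*6 + 0.5)*x = 0 + 0.5*(2.1152 - 0.9216)
x^{k+1} = 0.0477
Step 2: z-update.
Minimize 7*z^2 - 8*z + (0.5/2)*(0.0477 - z + 0.9216)^2
FOC: (2*7 + 0.5)*z = 8 + 0.5*(0.0477 + 0.9216)
z^{k+1} = 0.5851
Step 3: u-update.
u^{k+1} = 0.9216 + 0.0477 - 0.5851 = 0.3842
Step 4: Primal residual = |0.0477 - 0.5851| = 0.5374


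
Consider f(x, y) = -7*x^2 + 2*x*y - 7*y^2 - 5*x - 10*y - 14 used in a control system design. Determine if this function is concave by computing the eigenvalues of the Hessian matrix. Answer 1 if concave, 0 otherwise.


The Hessian of f(x,y) = -7*x^2 + 2*x*y - 7*y^2 - 5*x - 10*y - 14 is:
H = [[-14, 2], [2, -14]]
Trace = -14 - 14 = -28
Determinant = -14*-14 - (2)^2 = 192
Discriminant = (-28)^2 - 4*192 = 16.0
Eigenvalues: lambda_1 = -16.0, lambda_2 = -12.0
The function is concave.

1


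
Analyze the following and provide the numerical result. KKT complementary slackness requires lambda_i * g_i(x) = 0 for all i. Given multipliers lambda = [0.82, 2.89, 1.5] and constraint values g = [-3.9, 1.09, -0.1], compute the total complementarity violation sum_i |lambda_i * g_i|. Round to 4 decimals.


KKT complementary slackness check:
lambda_1 * g_1 = 0.82 * -3.9 = -3.198
lambda_2 * g_2 = 2.89 * 1.09 = 3.1501
lambda_3 * g_3 = 1.5 * -0.1 = -0.15
Total violation = 3.198 + 3.1501 + 0.15 = 6.4981


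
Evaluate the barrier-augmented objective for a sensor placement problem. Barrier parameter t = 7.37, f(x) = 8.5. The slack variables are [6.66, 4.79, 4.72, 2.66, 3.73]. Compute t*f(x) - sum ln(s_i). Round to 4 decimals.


Step 1: Compute log-barrier.
ln values: [1.8961, 1.5665, 1.5518, 0.9783, 1.3164]
phi = -(1.8961 + 1.5665 + 1.5518 + 0.9783 + 1.3164) = -7.3092
Step 2: Compute augmented objective.
t*f(x) = 7.37*8.5 = 62.645
Total = 62.645 - 7.3092 = 55.3358


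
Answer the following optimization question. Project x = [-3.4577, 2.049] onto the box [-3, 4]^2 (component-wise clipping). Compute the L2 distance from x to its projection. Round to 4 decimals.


Project each component onto [-3, 4].
clip(-3.4577) = -3.0, clip(2.049) = 2.049
Projection = [-3.0, 2.049]
Squared diffs: [0.2095, 0.0]
Distance = sqrt(0.2095) = 0.4577


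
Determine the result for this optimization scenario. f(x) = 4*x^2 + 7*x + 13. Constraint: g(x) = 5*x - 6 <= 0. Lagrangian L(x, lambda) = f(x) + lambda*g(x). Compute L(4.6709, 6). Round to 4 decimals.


Step 1: Evaluate f(x).
f(4.6709) = 4*4.6709^2 + 7*4.6709 + 13 = 132.9655
Step 2: Evaluate g(x).
g(4.6709) = 5*4.6709 - 6 = 17.3545
Step 3: Compute Lagrangian.
L = 132.9655 + 6*17.3545 = 237.0925


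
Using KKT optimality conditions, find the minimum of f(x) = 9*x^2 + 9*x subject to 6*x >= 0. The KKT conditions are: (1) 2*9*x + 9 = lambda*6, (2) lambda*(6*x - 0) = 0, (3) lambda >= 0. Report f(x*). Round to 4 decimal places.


Step 1: Try lambda = 0 (constraint inactive).
x_unc = -9/(2*9) = -0.5
Check: 6*-0.5 = -3.0 < 0 -- violated!
Step 2: Constraint must be active: 6*x = 0
x* = 0/6 = 0.0
lambda = (2*9*0.0 + 9)/6 = 1.5
Step 3: Compute optimal value.
f(x*) = 9*0.0^2 + 9*0.0 = 0.0


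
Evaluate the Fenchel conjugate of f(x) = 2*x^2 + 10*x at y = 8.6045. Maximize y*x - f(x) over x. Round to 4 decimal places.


f*(y) = sup_x {y*x - a*x^2 - b*x} = sup_x {(y-b)*x - a*x^2}
FOC: (y - b) - 2a*x = 0 => x* = (y - b)/(2a)
x* = (8.6045 - 10)/(2*2) = -0.3489
f*(8.6045) = (y-b)^2/(4a) = (8.6045 - 10)^2/(4*2)
= 1.9474/8 = 0.2434


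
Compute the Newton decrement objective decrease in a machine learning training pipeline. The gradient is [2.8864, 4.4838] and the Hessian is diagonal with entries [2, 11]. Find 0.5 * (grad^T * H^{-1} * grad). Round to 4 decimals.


Step 1: H is diagonal, so H^(-1) * g = [1.4432, 0.4076].
Step 2: g^T H^(-1) g = sum_i g_i^2 / H_ii
  = (2.8864)^2/2 + (4.4838)^2/11
  = 4.1657 + 1.8277 = 5.9933
Step 3: Objective decrease = 0.5 * g^T H^(-1) g = 2.9967


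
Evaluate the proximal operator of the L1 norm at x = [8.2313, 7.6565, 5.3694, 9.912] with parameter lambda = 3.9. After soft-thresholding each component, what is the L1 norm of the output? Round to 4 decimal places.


Soft-thresholding with lambda = 3.9:
prox(8.2313) = sign(8.2313)*max(|8.2313| - 3.9, 0) = 4.3313
prox(7.6565) = sign(7.6565)*max(|7.6565| - 3.9, 0) = 3.7565
prox(5.3694) = sign(5.3694)*max(|5.3694| - 3.9, 0) = 1.4694
prox(9.912) = sign(9.912)*max(|9.912| - 3.9, 0) = 6.012
prox(x) = [4.3313, 3.7565, 1.4694, 6.012]
||prox(x)||_1 = 4.3313 + 3.7565 + 1.4694 + 6.012 = 15.5692


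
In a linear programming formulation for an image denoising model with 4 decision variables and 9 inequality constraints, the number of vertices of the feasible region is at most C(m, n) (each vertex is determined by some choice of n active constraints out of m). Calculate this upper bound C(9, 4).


Each vertex corresponds to some choice of n active constraints out of m, so the number of vertices is at most C(m, n) = m! / (n!(m-n)!).
m = 9, n = 4
Numerator: 9 * 8 * 7 * 6
Denominator: 4! = 24
C(9, 4) = 126


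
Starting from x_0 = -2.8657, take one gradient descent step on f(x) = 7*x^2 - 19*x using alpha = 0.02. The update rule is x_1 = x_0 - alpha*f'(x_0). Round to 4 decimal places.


We compute the gradient at x_0 and apply the update.
f'(x) = 14*x - 19
f'(-2.8657) = 14*-2.8657 - 19 = -59.1198
x_1 = -2.8657 - 0.02*-59.1198 = -1.6833


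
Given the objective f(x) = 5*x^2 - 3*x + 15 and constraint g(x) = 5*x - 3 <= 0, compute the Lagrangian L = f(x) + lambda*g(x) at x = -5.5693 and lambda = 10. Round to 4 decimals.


Step 1: Evaluate f(x).
f(-5.5693) = 5*(-5.5693)^2 - 3*(-5.5693) + 15 = 186.7934
Step 2: Evaluate g(x).
g(-5.5693) = 5*-5.5693 - 3 = -30.8465
Step 3: Compute Lagrangian.
L = 186.7934 + 10*-30.8465 = -121.6716


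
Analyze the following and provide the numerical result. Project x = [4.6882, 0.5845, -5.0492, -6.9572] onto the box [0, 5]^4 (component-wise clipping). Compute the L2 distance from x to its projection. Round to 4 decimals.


Project each component onto [0, 5].
clip(4.6882) = 4.6882, clip(0.5845) = 0.5845, clip(-5.0492) = 0.0, clip(-6.9572) = 0.0
Projection = [4.6882, 0.5845, 0.0, 0.0]
Squared diffs: [0.0, 0.0, 25.4944, 48.4026]
Distance = sqrt(73.897) = 8.5963


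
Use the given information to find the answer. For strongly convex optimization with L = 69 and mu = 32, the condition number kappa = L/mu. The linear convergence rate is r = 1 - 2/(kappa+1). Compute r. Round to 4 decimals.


Step 1: Compute the condition number.
kappa = L/mu = 69/32 = 2.1563
Step 2: Compute the convergence rate.
r = 1 - 2/(kappa + 1) = 1 - 2*mu/(L + mu) = (L - mu)/(L + mu) = 37/101 = 0.3663


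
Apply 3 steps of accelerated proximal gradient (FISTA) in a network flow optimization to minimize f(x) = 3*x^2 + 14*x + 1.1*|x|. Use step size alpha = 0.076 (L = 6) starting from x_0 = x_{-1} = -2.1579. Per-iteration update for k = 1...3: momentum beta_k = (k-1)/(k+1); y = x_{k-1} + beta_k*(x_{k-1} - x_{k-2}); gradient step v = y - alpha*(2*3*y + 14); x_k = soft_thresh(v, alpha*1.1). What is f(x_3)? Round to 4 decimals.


FISTA on f(x) = 3*x^2 + 14*x + 1.1*|x|
L = 6, alpha = 0.076
Iteration 1: beta = 0.0, y = -2.1579 + 0.0*(-2.1579 + 2.1579) = -2.1579
  grad(y) = 1.0526, v = y - alpha*grad = -2.2379
  prox(v) = soft_thresh(-2.2379, 0.0836) = -2.1543
Iteration 2: beta = 0.3333, y = -2.1543 + 0.3333*(-2.1543 + 2.1579) = -2.1531
  grad(y) = 1.0814, v = y - alpha*grad = -2.2353
  prox(v) = soft_thresh(-2.2353, 0.0836) = -2.1517
Iteration 3: beta = 0.5, y = -2.1517 + 0.5*(-2.1517 + 2.1543) = -2.1504
  grad(y) = 1.0977, v = y - alpha*grad = -2.2338
  prox(v) = soft_thresh(-2.2338, 0.0836) = -2.1502
f(x_3) = 3*(-2.1502)^2 + 14*(-2.1502) + 1.1*|-2.1502| = -13.8675


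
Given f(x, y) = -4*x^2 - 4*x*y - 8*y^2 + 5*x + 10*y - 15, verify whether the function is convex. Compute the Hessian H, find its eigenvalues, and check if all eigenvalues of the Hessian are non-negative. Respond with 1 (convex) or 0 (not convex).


The Hessian of f(x,y) = -4*x^2 - 4*x*y - 8*y^2 + 5*x + 10*y - 15 is:
H = [[-8, -4], [-4, -16]]
Trace = -8 - 16 = -24
Determinant = -8*-16 - (-4)^2 = 112
Discriminant = (-24)^2 - 4*112 = 128.0
Eigenvalues: lambda_1 = -17.6569, lambda_2 = -6.3431
The function is not convex.

0


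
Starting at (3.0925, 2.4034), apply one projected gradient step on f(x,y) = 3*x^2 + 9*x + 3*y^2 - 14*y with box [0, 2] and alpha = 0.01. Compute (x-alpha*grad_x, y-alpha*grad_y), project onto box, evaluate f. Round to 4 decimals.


Step 1: Compute gradient at (3.0925, 2.4034).
grad_x = 2*3*3.0925 + 9 = 27.555
grad_y = 2*3*2.4034 - 14 = 0.4204
Step 2: Gradient step.
x_raw = 3.0925 - 0.01*27.555 = 2.817
y_raw = 2.4034 - 0.01*0.4204 = 2.3992
Step 3: Project onto [0, 2].
x_proj = clip(2.817) = 2.0
y_proj = clip(2.3992) = 2.0
Step 4: Evaluate f.
f(2.0, 2.0) = 14.0


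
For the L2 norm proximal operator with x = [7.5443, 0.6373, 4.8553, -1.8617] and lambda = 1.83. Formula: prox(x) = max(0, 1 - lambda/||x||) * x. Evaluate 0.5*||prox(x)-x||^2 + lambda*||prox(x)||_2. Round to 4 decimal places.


Step 1: Compute ||x||.
||x|| = 9.1849
Step 2: Compute scaling factor.
scale = max(0, 1 - 1.83/9.1849) = 0.8008
Step 3: prox(x) = [6.0412, 0.5103, 3.8879, -1.4908]
||prox(x)|| = 7.3549
Step 4: Proximal objective.
0.5*||prox-x||^2 = 1.6745
lambda*||prox|| = 13.4595
Total = 15.1339


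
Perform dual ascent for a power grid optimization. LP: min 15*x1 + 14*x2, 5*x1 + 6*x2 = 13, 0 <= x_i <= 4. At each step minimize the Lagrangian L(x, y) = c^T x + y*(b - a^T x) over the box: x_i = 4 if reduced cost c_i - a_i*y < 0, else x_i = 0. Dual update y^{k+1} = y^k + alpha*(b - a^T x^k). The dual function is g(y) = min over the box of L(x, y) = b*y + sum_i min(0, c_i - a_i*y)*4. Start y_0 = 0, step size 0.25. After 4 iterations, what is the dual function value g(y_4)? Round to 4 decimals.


Dual ascent for LP: min 15*x1 + 14*x2, 5*x1 + 6*x2 = 13, 0 <= x_i <= 4
Step 1: y^k = 0.0, reduced costs: (15.0, 14.0)
  x^k = (0.0, 0.0), subgradient = b - a^T x = 13.0
  y^{k+1} = 0.0 + 0.25*13.0 = 3.25
Step 2: y^k = 3.25, reduced costs: (-1.25, -5.5)
  x^k = (4.0, 4.0), subgradient = b - a^T x = -31.0
  y^{k+1} = 3.25 + 0.25*-31.0 = -4.5
Step 3: y^k = -4.5, reduced costs: (37.5, 41.0)
  x^k = (0.0, 0.0), subgradient = b - a^T x = 13.0
  y^{k+1} = -4.5 + 0.25*13.0 = -1.25
Step 4: y^k = -1.25, reduced costs: (21.25, 21.5)
  x^k = (0.0, 0.0), subgradient = b - a^T x = 13.0
  y^{k+1} = -1.25 + 0.25*13.0 = 2.0
Dual objective at y_4 = 2.0: reduced costs (5.0, 2.0), box minimizer x = (0.0, 0.0)
g(y_4) = b*y + (c1 - a1*y)*x1 + (c2 - a2*y)*x2 = 13*2.0 + 5.0*0.0 + 2.0*0.0 = 26.0 + 0.0 + 0.0 = 26.0


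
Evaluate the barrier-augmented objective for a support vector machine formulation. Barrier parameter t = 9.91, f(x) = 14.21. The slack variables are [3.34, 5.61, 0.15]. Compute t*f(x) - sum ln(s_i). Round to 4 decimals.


Step 1: Compute log-barrier.
ln values: [1.206, 1.7246, -1.8971]
phi = -(1.206 + 1.7246 - 1.8971) = -1.0334
Step 2: Compute augmented objective.
t*f(x) = 9.91*14.21 = 140.8211
Total = 140.8211 - 1.0334 = 139.7877


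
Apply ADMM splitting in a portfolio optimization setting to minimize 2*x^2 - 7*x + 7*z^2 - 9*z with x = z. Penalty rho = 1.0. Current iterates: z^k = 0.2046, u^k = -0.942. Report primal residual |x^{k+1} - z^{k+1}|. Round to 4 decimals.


ADMM iteration with rho = 1.0, z^k = 0.2046, u^k = -0.942
Step 1: x-update.
Minimize 2*x^2 - 7*x + (1.0/2)*(x - 0.2046 - 0.942)^2
FOC: (2*2 + 1.0)*x = 7 + 1.0*(0.2046 + 0.942)
x^{k+1} = 1.6293
Step 2: z-update.
Minimize 7*z^2 - 9*z + (1.0/2)*(1.6293 - z - 0.942)^2
FOC: (2*7 + 1.0)*z = 9 + 1.0*(1.6293 - 0.942)
z^{k+1} = 0.6458
Step 3: u-update.
u^{k+1} = -0.942 + 1.6293 - 0.6458 = 0.0415
Step 4: Primal residual = |1.6293 - 0.6458| = 0.9835


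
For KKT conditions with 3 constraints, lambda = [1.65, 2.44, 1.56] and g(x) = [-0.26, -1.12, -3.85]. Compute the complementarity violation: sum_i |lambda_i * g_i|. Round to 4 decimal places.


KKT complementary slackness check:
lambda_1 * g_1 = 1.65 * -0.26 = -0.429
lambda_2 * g_2 = 2.44 * -1.12 = -2.7328
lambda_3 * g_3 = 1.56 * -3.85 = -6.006
Total violation = 0.429 + 2.7328 + 6.006 = 9.1678


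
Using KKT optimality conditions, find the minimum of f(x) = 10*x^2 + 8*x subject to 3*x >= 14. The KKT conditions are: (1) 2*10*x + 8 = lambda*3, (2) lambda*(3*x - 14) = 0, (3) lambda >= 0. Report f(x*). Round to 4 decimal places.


Step 1: Try lambda = 0 (constraint inactive).
x_unc = -8/(2*10) = -0.4
Check: 3*-0.4 = -1.2 < 14 -- violated!
Step 2: Constraint must be active: 3*x = 14
x* = 14/3 = 4.6667 (rounded; the exact value 14/3 is used below)
lambda = (2*10*(14/3) + 8)/3 = 33.7778
Step 3: Compute optimal value.
f(x*) = 10*(14/3)^2 + 8*(14/3) = 255.1111


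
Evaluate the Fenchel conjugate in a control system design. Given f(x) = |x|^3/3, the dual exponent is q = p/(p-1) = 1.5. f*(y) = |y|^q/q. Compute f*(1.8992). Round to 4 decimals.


The conjugate exponent q satisfies 1/p + 1/q = 1.
p = 3, so q = 3/(3 - 1) = 1.5
|y|^q = 1.8992^1.5 = 2.6173
f*(1.8992) = 2.6173 / 1.5 = 1.7449


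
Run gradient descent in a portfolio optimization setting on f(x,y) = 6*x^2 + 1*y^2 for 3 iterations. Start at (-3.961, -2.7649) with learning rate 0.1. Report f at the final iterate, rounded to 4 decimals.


Gradient descent on f(x,y) = 6*x^2 + 1*y^2.
Starting point: (-3.961, -2.7649), alpha = 0.1
Step 1: grad_x = 2*6*-3.961 = -47.532, grad_y = 2*1*-2.7649 = -5.5298
  x_1 = -3.961 - 0.1*-47.532 = 0.7922
  y_1 = -2.7649 - 0.1*-5.5298 = -2.2119
Step 2: grad_x = 2*6*0.7922 = 9.5064, grad_y = 2*1*-2.2119 = -4.4238
  x_2 = 0.7922 - 0.1*9.5064 = -0.1584
  y_2 = -2.2119 - 0.1*-4.4238 = -1.7695
Step 3: grad_x = 2*6*-0.1584 = -1.9013, grad_y = 2*1*-1.7695 = -3.5391
  x_3 = -0.1584 - 0.1*-1.9013 = 0.0317
  y_3 = -1.7695 - 0.1*-3.5391 = -1.4156
f(0.0317, -1.4156) = 6*0.0317^2 + 1*(-1.4156)^2 = 2.01


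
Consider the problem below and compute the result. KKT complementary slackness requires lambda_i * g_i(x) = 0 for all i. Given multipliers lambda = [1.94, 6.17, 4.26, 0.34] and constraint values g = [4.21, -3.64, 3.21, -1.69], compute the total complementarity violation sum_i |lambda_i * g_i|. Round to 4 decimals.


KKT complementary slackness check:
lambda_1 * g_1 = 1.94 * 4.21 = 8.1674
lambda_2 * g_2 = 6.17 * -3.64 = -22.4588
lambda_3 * g_3 = 4.26 * 3.21 = 13.6746
lambda_4 * g_4 = 0.34 * -1.69 = -0.5746
Total violation = 8.1674 + 22.4588 + 13.6746 + 0.5746 = 44.8754


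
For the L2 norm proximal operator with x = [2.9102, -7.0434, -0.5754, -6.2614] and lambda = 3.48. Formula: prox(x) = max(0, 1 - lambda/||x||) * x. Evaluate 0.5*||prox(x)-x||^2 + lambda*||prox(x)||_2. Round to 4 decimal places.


Step 1: Compute ||x||.
||x|| = 9.88
Step 2: Compute scaling factor.
scale = max(0, 1 - 3.48/9.88) = 0.6478
Step 3: prox(x) = [1.8852, -4.5625, -0.3727, -4.056]
||prox(x)|| = 6.4
Step 4: Proximal objective.
0.5*||prox-x||^2 = 6.0552
lambda*||prox|| = 22.272
Total = 28.3273


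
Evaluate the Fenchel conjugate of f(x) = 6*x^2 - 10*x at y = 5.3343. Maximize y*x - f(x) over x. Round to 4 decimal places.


f*(y) = sup_x {y*x - a*x^2 - b*x} = sup_x {(y-b)*x - a*x^2}
FOC: (y - b) - 2a*x = 0 => x* = (y - b)/(2a)
x* = (5.3343 + 10)/(2*6) = 1.2779
f*(5.3343) = (y-b)^2/(4a) = (5.3343 + 10)^2/(4*6)
= 235.1408/24 = 9.7975


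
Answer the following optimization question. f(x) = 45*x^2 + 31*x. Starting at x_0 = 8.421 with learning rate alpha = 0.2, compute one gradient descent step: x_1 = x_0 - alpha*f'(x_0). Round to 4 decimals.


We compute the gradient at x_0 and apply the update.
f'(x) = 90*x + 31
f'(8.421) = 90*8.421 + 31 = 788.89
x_1 = 8.421 - 0.2*788.89 = -149.357


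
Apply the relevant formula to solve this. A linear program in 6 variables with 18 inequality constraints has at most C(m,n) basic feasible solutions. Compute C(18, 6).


Each vertex corresponds to some choice of n active constraints out of m, so the number of vertices is at most C(m, n) = m! / (n!(m-n)!).
m = 18, n = 6
Numerator: 18 * 17 * 16 * 15 * 14 * 13
Denominator: 6! = 720
C(18, 6) = 18564


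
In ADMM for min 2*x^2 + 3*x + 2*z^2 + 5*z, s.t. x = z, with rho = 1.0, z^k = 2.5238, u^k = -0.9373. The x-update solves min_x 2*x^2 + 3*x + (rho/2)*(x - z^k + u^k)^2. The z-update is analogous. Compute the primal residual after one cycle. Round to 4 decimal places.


ADMM iteration with rho = 1.0, z^k = 2.5238, u^k = -0.9373
Step 1: x-update.
Minimize 2*x^2 + 3*x + (1.0/2)*(x - 2.5238 - 0.9373)^2
FOC: (2*2 + 1.0)*x = -3 + 1.0*(2.5238 + 0.9373)
x^{k+1} = 0.0922
Step 2: z-update.
Minimize 2*z^2 + 5*z + (1.0/2)*(0.0922 - z - 0.9373)^2
FOC: (2*2 + 1.0)*z = -5 + 1.0*(0.0922 - 0.9373)
z^{k+1} = -1.169
Step 3: u-update.
u^{k+1} = -0.9373 + 0.0922 + 1.169 = 0.3239
Step 4: Primal residual = |0.0922 + 1.169| = 1.2612


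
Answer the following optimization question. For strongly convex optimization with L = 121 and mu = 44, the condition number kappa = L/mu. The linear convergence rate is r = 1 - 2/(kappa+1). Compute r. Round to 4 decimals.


Step 1: Compute the condition number.
kappa = L/mu = 121/44 = 2.75
Step 2: Compute the convergence rate.
r = 1 - 2/(kappa + 1) = 1 - 2*mu/(L + mu) = (L - mu)/(L + mu) = 77/165 = 0.4667


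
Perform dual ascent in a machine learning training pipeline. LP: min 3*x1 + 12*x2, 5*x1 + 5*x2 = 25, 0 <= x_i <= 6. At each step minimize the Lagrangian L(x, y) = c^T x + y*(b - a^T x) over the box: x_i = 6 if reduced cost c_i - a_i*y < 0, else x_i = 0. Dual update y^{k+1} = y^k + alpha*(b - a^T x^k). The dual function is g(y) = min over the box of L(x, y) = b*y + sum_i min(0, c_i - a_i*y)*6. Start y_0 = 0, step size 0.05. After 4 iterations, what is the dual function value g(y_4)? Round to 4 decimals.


Dual ascent for LP: min 3*x1 + 12*x2, 5*x1 + 5*x2 = 25, 0 <= x_i <= 6
Step 1: y^k = 0.0, reduced costs: (3.0, 12.0)
  x^k = (0.0, 0.0), subgradient = b - a^T x = 25.0
  y^{k+1} = 0.0 + 0.05*25.0 = 1.25
Step 2: y^k = 1.25, reduced costs: (-3.25, 5.75)
  x^k = (6.0, 0.0), subgradient = b - a^T x = -5.0
  y^{k+1} = 1.25 + 0.05*-5.0 = 1.0
Step 3: y^k = 1.0, reduced costs: (-2.0, 7.0)
  x^k = (6.0, 0.0), subgradient = b - a^T x = -5.0
  y^{k+1} = 1.0 + 0.05*-5.0 = 0.75
Step 4: y^k = 0.75, reduced costs: (-0.75, 8.25)
  x^k = (6.0, 0.0), subgradient = b - a^T x = -5.0
  y^{k+1} = 0.75 + 0.05*-5.0 = 0.5
Dual objective at y_4 = 0.5: reduced costs (0.5, 9.5), box minimizer x = (0.0, 0.0)
g(y_4) = b*y + (c1 - a1*y)*x1 + (c2 - a2*y)*x2 = 25*0.5 + 0.5*0.0 + 9.5*0.0 = 12.5 + 0.0 + 0.0 = 12.5


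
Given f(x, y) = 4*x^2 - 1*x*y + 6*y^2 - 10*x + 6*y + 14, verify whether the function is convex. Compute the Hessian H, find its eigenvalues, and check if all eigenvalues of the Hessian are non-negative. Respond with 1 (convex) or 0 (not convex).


The Hessian of f(x,y) = 4*x^2 - 1*x*y + 6*y^2 - 10*x + 6*y + 14 is:
H = [[8, -1], [-1, 12]]
Trace = 8 + 12 = 20
Determinant = 8*12 - (-1)^2 = 95
Discriminant = (20)^2 - 4*95 = 20.0
Eigenvalues: lambda_1 = 7.7639, lambda_2 = 12.2361
The function is convex.

1


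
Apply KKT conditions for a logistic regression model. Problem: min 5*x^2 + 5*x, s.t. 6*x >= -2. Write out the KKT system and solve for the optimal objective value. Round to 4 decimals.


Step 1: Try lambda = 0 (constraint inactive).
x_unc = -5/(2*5) = -0.5
Check: 6*-0.5 = -3.0 < -2 -- violated!
Step 2: Constraint must be active: 6*x = -2
x* = -2/6 = -1/3 = -0.3333 (rounded; the exact value -1/3 is used below)
lambda = (2*5*(-1/3) + 5)/6 = 0.2778
Step 3: Compute optimal value.
f(x*) = 5*(-1/3)^2 + 5*(-1/3) = -1.1111


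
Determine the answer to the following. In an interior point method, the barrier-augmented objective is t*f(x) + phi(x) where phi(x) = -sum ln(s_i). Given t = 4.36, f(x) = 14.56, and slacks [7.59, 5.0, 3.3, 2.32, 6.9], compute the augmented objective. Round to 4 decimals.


Step 1: Compute log-barrier.
ln values: [2.0268, 1.6094, 1.1939, 0.8416, 1.9315]
phi = -(2.0268 + 1.6094 + 1.1939 + 0.8416 + 1.9315) = -7.6033
Step 2: Compute augmented objective.
t*f(x) = 4.36*14.56 = 63.4816
Total = 63.4816 - 7.6033 = 55.8783


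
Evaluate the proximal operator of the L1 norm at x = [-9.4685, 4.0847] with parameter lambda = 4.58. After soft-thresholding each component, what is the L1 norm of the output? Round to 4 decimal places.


Soft-thresholding with lambda = 4.58:
prox(-9.4685) = sign(-9.4685)*max(|-9.4685| - 4.58, 0) = -4.8885
prox(4.0847) = sign(4.0847)*max(|4.0847| - 4.58, 0) = 0.0
prox(x) = [-4.8885, 0.0]
||prox(x)||_1 = 4.8885 + 0.0 = 4.8885


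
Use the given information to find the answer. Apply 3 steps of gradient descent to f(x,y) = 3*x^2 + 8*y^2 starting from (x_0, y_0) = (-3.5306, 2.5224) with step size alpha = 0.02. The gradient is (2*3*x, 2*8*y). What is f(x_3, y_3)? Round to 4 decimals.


Gradient descent on f(x,y) = 3*x^2 + 8*y^2.
Starting point: (-3.5306, 2.5224), alpha = 0.02
Step 1: grad_x = 2*3*-3.5306 = -21.1836, grad_y = 2*8*2.5224 = 40.3584
  x_1 = -3.5306 - 0.02*-21.1836 = -3.1069
  y_1 = 2.5224 - 0.02*40.3584 = 1.7152
Step 2: grad_x = 2*3*-3.1069 = -18.6416, grad_y = 2*8*1.7152 = 27.4437
  x_2 = -3.1069 - 0.02*-18.6416 = -2.7341
  y_2 = 1.7152 - 0.02*27.4437 = 1.1664
Step 3: grad_x = 2*3*-2.7341 = -16.4046, grad_y = 2*8*1.1664 = 18.6617
  x_3 = -2.7341 - 0.02*-16.4046 = -2.406
  y_3 = 1.1664 - 0.02*18.6617 = 0.7931
f(-2.406, 0.7931) = 3*(-2.406)^2 + 8*0.7931^2 = 22.3989


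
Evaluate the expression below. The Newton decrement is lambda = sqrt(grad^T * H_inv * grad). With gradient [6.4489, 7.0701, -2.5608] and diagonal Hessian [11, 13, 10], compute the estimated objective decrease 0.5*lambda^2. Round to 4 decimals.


Step 1: H is diagonal, so H^(-1) * g = [0.5863, 0.5439, -0.2561].
Step 2: g^T H^(-1) g = sum_i g_i^2 / H_ii
  = (6.4489)^2/11 + (7.0701)^2/13 + (-2.5608)^2/10
  = 3.7808 + 3.8451 + 0.6558 = 8.2816
Step 3: Objective decrease = 0.5 * g^T H^(-1) g = 4.1408


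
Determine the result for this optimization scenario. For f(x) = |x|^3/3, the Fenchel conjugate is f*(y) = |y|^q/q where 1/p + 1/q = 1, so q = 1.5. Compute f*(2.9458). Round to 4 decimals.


The conjugate exponent q satisfies 1/p + 1/q = 1.
p = 3, so q = 3/(3 - 1) = 1.5
|y|^q = 2.9458^1.5 = 5.056
f*(2.9458) = 5.056 / 1.5 = 3.3706


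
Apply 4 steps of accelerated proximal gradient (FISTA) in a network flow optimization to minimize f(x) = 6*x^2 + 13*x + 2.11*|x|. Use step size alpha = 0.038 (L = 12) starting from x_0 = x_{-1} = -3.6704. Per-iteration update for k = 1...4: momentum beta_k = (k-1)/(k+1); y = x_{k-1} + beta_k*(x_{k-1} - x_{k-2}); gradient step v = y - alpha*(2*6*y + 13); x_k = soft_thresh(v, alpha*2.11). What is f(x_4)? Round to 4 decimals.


FISTA on f(x) = 6*x^2 + 13*x + 2.11*|x|
L = 12, alpha = 0.038
Iteration 1: beta = 0.0, y = -3.6704 + 0.0*(-3.6704 + 3.6704) = -3.6704
  grad(y) = -31.0448, v = y - alpha*grad = -2.4907
  prox(v) = soft_thresh(-2.4907, 0.0802) = -2.4105
Iteration 2: beta = 0.3333, y = -2.4105 + 0.3333*(-2.4105 + 3.6704) = -1.9906
  grad(y) = -10.8867, v = y - alpha*grad = -1.5769
  prox(v) = soft_thresh(-1.5769, 0.0802) = -1.4967
Iteration 3: beta = 0.5, y = -1.4967 + 0.5*(-1.4967 + 2.4105) = -1.0398
  grad(y) = 0.5228, v = y - alpha*grad = -1.0596
  prox(v) = soft_thresh(-1.0596, 0.0802) = -0.9795
Iteration 4: beta = 0.6, y = -0.9795 + 0.6*(-0.9795 + 1.4967) = -0.6691
  grad(y) = 4.9706, v = y - alpha*grad = -0.858
  prox(v) = soft_thresh(-0.858, 0.0802) = -0.7778
f(x_4) = 6*(-0.7778)^2 + 13*(-0.7778) + 2.11*|-0.7778| = -4.8404


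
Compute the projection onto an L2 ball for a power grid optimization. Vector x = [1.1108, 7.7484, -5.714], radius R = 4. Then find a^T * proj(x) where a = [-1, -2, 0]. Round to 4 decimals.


Step 1: Compute ||x|| (intermediates to 6 decimals).
||x|| = sqrt(1.1108^2 + 7.7484^2 + (-5.714)^2) = 9.691304
Step 2: Project.
Since ||x|| > R, scale = R/||x|| = 4/9.691304 = 0.412741, proj(x) = scale * x
proj(x) = [0.458473, 3.198082, -2.358402]
Step 3: Dot product.
a^T * proj(x) = -1*0.458473 - 2*3.198082 + 0*(-2.358402) = -6.8546


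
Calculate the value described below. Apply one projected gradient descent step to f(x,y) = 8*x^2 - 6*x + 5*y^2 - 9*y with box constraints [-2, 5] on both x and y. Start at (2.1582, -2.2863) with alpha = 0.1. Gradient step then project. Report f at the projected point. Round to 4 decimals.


Step 1: Compute gradient at (2.1582, -2.2863).
grad_x = 2*8*2.1582 - 6 = 28.5312
grad_y = 2*5*-2.2863 - 9 = -31.863
Step 2: Gradient step.
x_raw = 2.1582 - 0.1*28.5312 = -0.6949
y_raw = -2.2863 - 0.1*-31.863 = 0.9
Step 3: Project onto [-2, 5].
x_proj = clip(-0.6949) = -0.6949
y_proj = clip(0.9) = 0.9
Step 4: Evaluate f.
f(-0.6949, 0.9) = 3.9828


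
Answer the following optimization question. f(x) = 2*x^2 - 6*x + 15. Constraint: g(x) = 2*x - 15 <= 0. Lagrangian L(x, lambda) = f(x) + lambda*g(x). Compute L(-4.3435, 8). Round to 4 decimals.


Step 1: Evaluate f(x).
f(-4.3435) = 2*(-4.3435)^2 - 6*(-4.3435) + 15 = 78.793
Step 2: Evaluate g(x).
g(-4.3435) = 2*-4.3435 - 15 = -23.687
Step 3: Compute Lagrangian.
L = 78.793 + 8*-23.687 = -110.703


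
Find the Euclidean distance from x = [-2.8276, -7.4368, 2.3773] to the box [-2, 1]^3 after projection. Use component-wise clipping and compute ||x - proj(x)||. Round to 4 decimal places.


Project each component onto [-2, 1].
clip(-2.8276) = -2.0, clip(-7.4368) = -2.0, clip(2.3773) = 1.0
Projection = [-2.0, -2.0, 1.0]
Squared diffs: [0.6849, 29.5588, 1.897]
Distance = sqrt(32.1407) = 5.6693


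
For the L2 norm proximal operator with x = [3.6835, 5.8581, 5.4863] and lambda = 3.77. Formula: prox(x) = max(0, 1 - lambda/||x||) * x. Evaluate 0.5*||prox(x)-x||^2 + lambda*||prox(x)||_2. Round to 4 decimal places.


Step 1: Compute ||x||.
||x|| = 8.8309
Step 2: Compute scaling factor.
scale = max(0, 1 - 3.77/8.8309) = 0.5731
Step 3: prox(x) = [2.111, 3.3572, 3.1441]
||prox(x)|| = 5.0609
Step 4: Proximal objective.
0.5*||prox-x||^2 = 7.1065
lambda*||prox|| = 19.0796
Total = 26.1861


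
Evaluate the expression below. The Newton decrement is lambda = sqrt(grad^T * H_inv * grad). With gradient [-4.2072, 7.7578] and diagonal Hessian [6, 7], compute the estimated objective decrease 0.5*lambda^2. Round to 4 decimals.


Step 1: H is diagonal, so H^(-1) * g = [-0.7012, 1.1083].
Step 2: g^T H^(-1) g = sum_i g_i^2 / H_ii
  = (-4.2072)^2/6 + (7.7578)^2/7
  = 2.9501 + 8.5976 = 11.5477
Step 3: Objective decrease = 0.5 * g^T H^(-1) g = 5.7739


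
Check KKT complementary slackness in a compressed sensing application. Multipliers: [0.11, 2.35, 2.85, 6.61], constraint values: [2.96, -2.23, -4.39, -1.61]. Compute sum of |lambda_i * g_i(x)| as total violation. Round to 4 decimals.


KKT complementary slackness check:
lambda_1 * g_1 = 0.11 * 2.96 = 0.3256
lambda_2 * g_2 = 2.35 * -2.23 = -5.2405
lambda_3 * g_3 = 2.85 * -4.39 = -12.5115
lambda_4 * g_4 = 6.61 * -1.61 = -10.6421
Total violation = 0.3256 + 5.2405 + 12.5115 + 10.6421 = 28.7197


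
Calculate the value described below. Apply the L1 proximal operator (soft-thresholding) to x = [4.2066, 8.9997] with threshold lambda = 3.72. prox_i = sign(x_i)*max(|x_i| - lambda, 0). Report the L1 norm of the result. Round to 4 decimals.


Soft-thresholding with lambda = 3.72:
prox(4.2066) = sign(4.2066)*max(|4.2066| - 3.72, 0) = 0.4866
prox(8.9997) = sign(8.9997)*max(|8.9997| - 3.72, 0) = 5.2797
prox(x) = [0.4866, 5.2797]
||prox(x)||_1 = 0.4866 + 5.2797 = 5.7663


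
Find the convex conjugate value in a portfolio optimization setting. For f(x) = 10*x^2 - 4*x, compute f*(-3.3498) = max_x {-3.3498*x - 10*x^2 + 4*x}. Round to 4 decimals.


f*(y) = sup_x {y*x - a*x^2 - b*x} = sup_x {(y-b)*x - a*x^2}
FOC: (y - b) - 2a*x = 0 => x* = (y - b)/(2a)
x* = (-3.3498 + 4)/(2*10) = 0.0325
f*(-3.3498) = (y-b)^2/(4a) = (-3.3498 + 4)^2/(4*10)
= 0.4228/40 = 0.0106


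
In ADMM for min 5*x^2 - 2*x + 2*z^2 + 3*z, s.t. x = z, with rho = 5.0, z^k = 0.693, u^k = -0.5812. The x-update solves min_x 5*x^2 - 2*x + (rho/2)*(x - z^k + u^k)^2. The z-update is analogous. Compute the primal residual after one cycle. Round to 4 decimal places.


ADMM iteration with rho = 5.0, z^k = 0.693, u^k = -0.5812
Step 1: x-update.
Minimize 5*x^2 - 2*x + (5.0/2)*(x - 0.693 - 0.5812)^2
FOC: (2*5 + 5.0)*x = 2 + 5.0*(0.693 + 0.5812)
x^{k+1} = 0.5581
Step 2: z-update.
Minimize 2*z^2 + 3*z + (5.0/2)*(0.5581 - z - 0.5812)^2
FOC: (2*2 + 5.0)*z = -3 + 5.0*(0.5581 - 0.5812)
z^{k+1} = -0.3462
Step 3: u-update.
u^{k+1} = -0.5812 + 0.5581 + 0.3462 = 0.3231
Step 4: Primal residual = |0.5581 + 0.3462| = 0.9043


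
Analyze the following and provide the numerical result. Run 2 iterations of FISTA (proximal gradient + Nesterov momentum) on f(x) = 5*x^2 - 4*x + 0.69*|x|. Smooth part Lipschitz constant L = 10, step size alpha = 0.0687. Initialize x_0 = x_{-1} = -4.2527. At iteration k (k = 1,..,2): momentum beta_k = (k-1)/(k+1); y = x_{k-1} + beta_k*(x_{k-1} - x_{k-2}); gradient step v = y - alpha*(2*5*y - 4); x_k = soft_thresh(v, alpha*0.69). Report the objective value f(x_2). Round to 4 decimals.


FISTA on f(x) = 5*x^2 - 4*x + 0.69*|x|
L = 10, alpha = 0.0687
Iteration 1: beta = 0.0, y = -4.2527 + 0.0*(-4.2527 + 4.2527) = -4.2527
  grad(y) = -46.527, v = y - alpha*grad = -1.0563
  prox(v) = soft_thresh(-1.0563, 0.0474) = -1.0089
Iteration 2: beta = 0.3333, y = -1.0089 + 0.3333*(-1.0089 + 4.2527) = 0.0724
  grad(y) = -3.2762, v = y - alpha*grad = 0.2975
  prox(v) = soft_thresh(0.2975, 0.0474) = 0.2501
f(x_2) = 5*0.2501^2 - 4*0.2501 + 0.69*|0.2501| = -0.515


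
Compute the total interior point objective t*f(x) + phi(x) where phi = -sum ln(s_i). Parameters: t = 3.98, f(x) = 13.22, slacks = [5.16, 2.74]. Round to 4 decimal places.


Step 1: Compute log-barrier.
ln values: [1.6409, 1.008]
phi = -(1.6409 + 1.008) = -2.6489
Step 2: Compute augmented objective.
t*f(x) = 3.98*13.22 = 52.6156
Total = 52.6156 - 2.6489 = 49.9667


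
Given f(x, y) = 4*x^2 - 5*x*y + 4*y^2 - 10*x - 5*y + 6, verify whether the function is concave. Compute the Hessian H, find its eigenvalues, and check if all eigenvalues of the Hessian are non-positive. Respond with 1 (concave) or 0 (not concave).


The Hessian of f(x,y) = 4*x^2 - 5*x*y + 4*y^2 - 10*x - 5*y + 6 is:
H = [[8, -5], [-5, 8]]
Trace = 8 + 8 = 16
Determinant = 8*8 - (-5)^2 = 39
Discriminant = (16)^2 - 4*39 = 100.0
Eigenvalues: lambda_1 = 3.0, lambda_2 = 13.0
The function is not concave.

0


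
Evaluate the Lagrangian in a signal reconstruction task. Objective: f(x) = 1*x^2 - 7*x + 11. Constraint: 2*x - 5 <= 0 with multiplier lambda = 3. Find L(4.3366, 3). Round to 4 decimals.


Step 1: Evaluate f(x).
f(4.3366) = 1*4.3366^2 - 7*4.3366 + 11 = -0.5501
Step 2: Evaluate g(x).
g(4.3366) = 2*4.3366 - 5 = 3.6732
Step 3: Compute Lagrangian.
L = -0.5501 + 3*3.6732 = 10.4695


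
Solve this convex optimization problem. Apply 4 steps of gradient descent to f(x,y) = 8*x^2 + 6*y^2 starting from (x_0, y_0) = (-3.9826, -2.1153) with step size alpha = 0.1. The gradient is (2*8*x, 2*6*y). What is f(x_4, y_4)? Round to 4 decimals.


Gradient descent on f(x,y) = 8*x^2 + 6*y^2.
Starting point: (-3.9826, -2.1153), alpha = 0.1
Step 1: grad_x = 2*8*-3.9826 = -63.7216, grad_y = 2*6*-2.1153 = -25.3836
  x_1 = -3.9826 - 0.1*-63.7216 = 2.3896
  y_1 = -2.1153 - 0.1*-25.3836 = 0.4231
Step 2: grad_x = 2*8*2.3896 = 38.233, grad_y = 2*6*0.4231 = 5.0767
  x_2 = 2.3896 - 0.1*38.233 = -1.4337
  y_2 = 0.4231 - 0.1*5.0767 = -0.0846
Step 3: grad_x = 2*8*-1.4337 = -22.9398, grad_y = 2*6*-0.0846 = -1.0153
  x_3 = -1.4337 - 0.1*-22.9398 = 0.8602
  y_3 = -0.0846 - 0.1*-1.0153 = 0.0169
Step 4: grad_x = 2*8*0.8602 = 13.7639, grad_y = 2*6*0.0169 = 0.2031
  x_4 = 0.8602 - 0.1*13.7639 = -0.5161
  y_4 = 0.0169 - 0.1*0.2031 = -0.0034
f(-0.5161, -0.0034) = 8*(-0.5161)^2 + 6*(-0.0034)^2 = 2.1313


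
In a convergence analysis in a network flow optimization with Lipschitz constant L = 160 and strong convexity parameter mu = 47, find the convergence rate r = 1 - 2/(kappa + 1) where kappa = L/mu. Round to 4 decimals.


Step 1: Compute the condition number.
kappa = L/mu = 160/47 = 3.4043
Step 2: Compute the convergence rate.
r = 1 - 2/(kappa + 1) = 1 - 2*mu/(L + mu) = (L - mu)/(L + mu) = 113/207 = 0.5459


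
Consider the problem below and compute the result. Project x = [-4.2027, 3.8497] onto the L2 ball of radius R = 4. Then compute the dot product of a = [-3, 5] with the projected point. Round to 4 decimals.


Step 1: Compute ||x|| (intermediates to 6 decimals).
||x|| = sqrt((-4.2027)^2 + 3.8497^2) = 5.699375
Step 2: Project.
Since ||x|| > R, scale = R/||x|| = 4/5.699375 = 0.701831, proj(x) = scale * x
proj(x) = [-2.949585, 2.701839]
Step 3: Dot product.
a^T * proj(x) = -3*(-2.949585) + 5*2.701839 = 22.358


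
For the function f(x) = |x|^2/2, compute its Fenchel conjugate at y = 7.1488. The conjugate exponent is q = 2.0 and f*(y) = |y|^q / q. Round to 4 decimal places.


The conjugate exponent q satisfies 1/p + 1/q = 1.
p = 2, so q = 2/(2 - 1) = 2.0
|y|^q = 7.1488^2.0 = 51.1053
f*(7.1488) = 51.1053 / 2.0 = 25.5527


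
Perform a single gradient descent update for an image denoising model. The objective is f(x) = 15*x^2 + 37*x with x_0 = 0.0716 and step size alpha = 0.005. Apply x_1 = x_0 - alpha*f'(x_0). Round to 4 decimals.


We compute the gradient at x_0 and apply the update.
f'(x) = 30*x + 37
f'(0.0716) = 30*0.0716 + 37 = 39.148
x_1 = 0.0716 - 0.005*39.148 = -0.1241


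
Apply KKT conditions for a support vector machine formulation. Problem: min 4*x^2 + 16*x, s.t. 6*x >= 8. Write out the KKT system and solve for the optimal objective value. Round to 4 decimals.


Step 1: Try lambda = 0 (constraint inactive).
x_unc = -16/(2*4) = -2.0
Check: 6*-2.0 = -12.0 < 8 -- violated!
Step 2: Constraint must be active: 6*x = 8
x* = 8/6 = 4/3 = 1.3333 (rounded; the exact value 4/3 is used below)
lambda = (2*4*(4/3) + 16)/6 = 4.4444
Step 3: Compute optimal value.
f(x*) = 4*(4/3)^2 + 16*(4/3) = 28.4444


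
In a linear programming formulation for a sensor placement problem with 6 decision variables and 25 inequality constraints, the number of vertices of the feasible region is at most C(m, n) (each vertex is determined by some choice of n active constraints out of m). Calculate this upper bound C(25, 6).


Each vertex corresponds to some choice of n active constraints out of m, so the number of vertices is at most C(m, n) = m! / (n!(m-n)!).
m = 25, n = 6
Numerator: 25 * 24 * 23 * 22 * 21 * 20
Denominator: 6! = 720
C(25, 6) = 177100
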